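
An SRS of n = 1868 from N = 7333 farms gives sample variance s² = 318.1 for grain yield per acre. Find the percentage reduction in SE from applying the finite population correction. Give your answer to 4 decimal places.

13.6715

f = n/N = 1868/7333 = 0.25473885.
SE_no-fpc = √(s²/n) = 0.41266097; SE_fpc = √((1−f)s²/n) = 0.35624407.
Ratio = √(1−f) = 0.86328509. Reduction = 100·(1 − 0.86328509) = 13.6715%.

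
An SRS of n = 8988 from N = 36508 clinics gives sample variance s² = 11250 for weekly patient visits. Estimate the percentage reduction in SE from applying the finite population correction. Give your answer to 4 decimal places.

13.1779

f = n/N = 8988/36508 = 0.24619262.
SE_no-fpc = √(s²/n) = 1.1187801; SE_fpc = √((1−f)s²/n) = 0.97134816.
Ratio = √(1−f) = 0.86822082. Reduction = 100·(1 − 0.86822082) = 13.1779%.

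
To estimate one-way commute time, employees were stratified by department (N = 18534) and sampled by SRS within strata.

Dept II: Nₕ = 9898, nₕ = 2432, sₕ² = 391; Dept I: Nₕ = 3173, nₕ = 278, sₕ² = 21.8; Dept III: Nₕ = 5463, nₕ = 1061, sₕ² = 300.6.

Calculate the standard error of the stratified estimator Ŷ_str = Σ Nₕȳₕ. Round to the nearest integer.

4406

Var(Ŷ_str) = Σₕ Nₕ²(1 − fₕ)sₕ²/nₕ.
Dept II: 9898²·(1 − 2432/9898)·391/2432 = 1.188088 × 10^7.
Dept I: 3173²·(1 − 278/3173)·21.8/278 = 720328.07.
Dept III: 5463²·(1 − 1061/5463)·300.6/1061 = 6.8132579 × 10^6.
Sum = 1.9414466 × 10^7.
SE = √(1.9414466 × 10^7) = 4406.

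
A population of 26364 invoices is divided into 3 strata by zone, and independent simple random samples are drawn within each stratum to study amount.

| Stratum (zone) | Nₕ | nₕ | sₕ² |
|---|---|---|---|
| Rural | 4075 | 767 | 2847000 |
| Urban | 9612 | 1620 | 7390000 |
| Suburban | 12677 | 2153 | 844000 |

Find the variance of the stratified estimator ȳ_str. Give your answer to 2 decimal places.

Var(ȳ_str) = Σₕ Wₕ²(1 − fₕ)sₕ²/nₕ with Wₕ = Nₕ/N, N = 26364.
Rural: Wₕ = 0.15456683; term = 0.15456683²·(1 − 0.18822086)·2847000/767 = 71.988415.
Urban: Wₕ = 0.36458807; term = 0.36458807²·(1 − 0.16853933)·7390000/1620 = 504.1689.
Suburban: Wₕ = 0.48084509; term = 0.48084509²·(1 − 0.16983513)·844000/2153 = 75.244219.
Sum = 651.40153.

651.40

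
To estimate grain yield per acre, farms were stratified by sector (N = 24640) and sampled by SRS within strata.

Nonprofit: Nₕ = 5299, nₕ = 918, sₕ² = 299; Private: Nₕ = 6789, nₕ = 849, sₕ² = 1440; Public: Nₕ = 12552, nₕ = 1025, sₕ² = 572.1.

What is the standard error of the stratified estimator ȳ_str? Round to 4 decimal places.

Var(ȳ_str) = Σₕ Wₕ²(1 − fₕ)sₕ²/nₕ with Wₕ = Nₕ/N, N = 24640.
Nonprofit: Wₕ = 0.21505682; term = 0.21505682²·(1 − 0.17324023)·299/918 = 0.012454155.
Private: Wₕ = 0.27552760; term = 0.27552760²·(1 − 0.12505524)·1440/849 = 0.11265894.
Public: Wₕ = 0.50941558; term = 0.50941558²·(1 − 0.08166029)·572.1/1025 = 0.13301355.
Sum = 0.25812665.
SE = √(0.25812665) = 0.5081.

0.5081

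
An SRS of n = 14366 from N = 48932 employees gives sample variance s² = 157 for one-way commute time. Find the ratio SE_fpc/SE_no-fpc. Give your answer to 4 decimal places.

0.8405

f = n/N = 14366/48932 = 0.29359111.
SE_no-fpc = √(s²/n) = 0.10453986; SE_fpc = √((1−f)s²/n) = 0.087863798.
Ratio = √(1−f) = 0.84048135.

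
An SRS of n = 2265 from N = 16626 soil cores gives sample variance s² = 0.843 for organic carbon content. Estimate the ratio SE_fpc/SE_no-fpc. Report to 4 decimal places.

0.9294

f = n/N = 2265/16626 = 0.13623241.
SE_no-fpc = √(s²/n) = 0.019292108; SE_fpc = √((1−f)s²/n) = 0.017929911.
Ratio = √(1−f) = 0.92939098.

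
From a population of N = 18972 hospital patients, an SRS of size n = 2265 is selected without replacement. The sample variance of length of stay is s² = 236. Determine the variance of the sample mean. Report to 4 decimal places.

0.0918

Under SRS without replacement, Var(ȳ) = (1 − f)·s²/n with f = n/N = 2265/18972 = 0.11938646.
Var(ȳ) = (1 − 0.11938646)·236/2265 = 0.88061354·0.10419426 = 0.091754876.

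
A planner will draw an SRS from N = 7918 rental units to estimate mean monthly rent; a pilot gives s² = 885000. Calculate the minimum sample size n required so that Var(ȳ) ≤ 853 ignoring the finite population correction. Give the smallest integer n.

1038

Without fpc, n₀ = s²/D = 885000/853 = 1037.5147.
Rounding up, n = 1038.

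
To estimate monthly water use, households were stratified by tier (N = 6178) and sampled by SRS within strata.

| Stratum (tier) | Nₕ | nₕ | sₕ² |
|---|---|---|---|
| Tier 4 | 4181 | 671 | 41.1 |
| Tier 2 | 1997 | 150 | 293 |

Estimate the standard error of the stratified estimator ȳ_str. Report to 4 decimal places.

Var(ȳ_str) = Σₕ Wₕ²(1 − fₕ)sₕ²/nₕ with Wₕ = Nₕ/N, N = 6178.
Tier 4: Wₕ = 0.67675623; term = 0.67675623²·(1 − 0.16048792)·41.1/671 = 0.023551077.
Tier 2: Wₕ = 0.32324377; term = 0.32324377²·(1 − 0.07511267)·293/150 = 0.18876676.
Sum = 0.21231784.
SE = √(0.21231784) = 0.4608.

0.4608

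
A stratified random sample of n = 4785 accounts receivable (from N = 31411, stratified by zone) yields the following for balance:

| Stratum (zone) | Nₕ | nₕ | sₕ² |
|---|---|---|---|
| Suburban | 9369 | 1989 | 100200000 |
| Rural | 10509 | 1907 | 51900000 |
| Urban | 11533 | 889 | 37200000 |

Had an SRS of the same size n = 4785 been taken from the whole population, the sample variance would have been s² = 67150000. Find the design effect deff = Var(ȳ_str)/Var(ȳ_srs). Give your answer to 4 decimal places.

0.9441

Var(ȳ_str) = Σ Wₕ²(1−fₕ)sₕ²/nₕ with Wₕ = Nₕ/31411:
  Suburban: (9369/31411)²·(1−1989/9369)·100200000/1989 = 3530.3602
  Rural: (10509/31411)²·(1−1907/10509)·51900000/1907 = 2493.5264
  Urban: (11533/31411)²·(1−889/11533)·37200000/889 = 5206.2475
  → Var(ȳ_str) = 11230.134.
Var(ȳ_srs) = (1 − 4785/31411)·67150000/4785 = 11895.652.
deff = 11230.134 / 11895.652 = 0.9441.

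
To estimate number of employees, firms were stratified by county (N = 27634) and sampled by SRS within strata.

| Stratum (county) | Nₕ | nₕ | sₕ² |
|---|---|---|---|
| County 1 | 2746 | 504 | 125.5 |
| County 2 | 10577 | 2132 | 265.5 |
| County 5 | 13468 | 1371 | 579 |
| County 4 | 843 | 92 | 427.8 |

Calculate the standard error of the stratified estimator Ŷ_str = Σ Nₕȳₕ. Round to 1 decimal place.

9187.3

Var(Ŷ_str) = Σₕ Nₕ²(1 − fₕ)sₕ²/nₕ.
County 1: 2746²·(1 − 504/2746)·125.5/504 = 1.5330253 × 10^6.
County 2: 10577²·(1 − 2132/10577)·265.5/2132 = 1.1123449 × 10^7.
County 5: 13468²·(1 − 1371/13468)·579/1371 = 6.8805301 × 10^7.
County 4: 843²·(1 − 92/843)·427.8/92 = 2.9438825 × 10^6.
Sum = 8.4405658 × 10^7.
SE = √(8.4405658 × 10^7) = 9187.3.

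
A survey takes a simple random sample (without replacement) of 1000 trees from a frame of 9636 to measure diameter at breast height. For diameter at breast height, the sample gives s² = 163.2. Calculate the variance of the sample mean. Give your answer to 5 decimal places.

Under SRS without replacement, Var(ȳ) = (1 − f)·s²/n with f = n/N = 1000/9636 = 0.10377750.
Var(ȳ) = (1 − 0.10377750)·163.2/1000 = 0.89622250·0.1632 = 0.14626351.

0.14626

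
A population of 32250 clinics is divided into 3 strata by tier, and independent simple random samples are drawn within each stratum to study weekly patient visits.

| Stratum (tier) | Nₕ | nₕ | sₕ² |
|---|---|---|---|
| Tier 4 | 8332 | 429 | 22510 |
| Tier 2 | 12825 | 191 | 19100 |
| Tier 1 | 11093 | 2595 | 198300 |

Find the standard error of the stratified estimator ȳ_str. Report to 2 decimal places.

5.08

Var(ȳ_str) = Σₕ Wₕ²(1 − fₕ)sₕ²/nₕ with Wₕ = Nₕ/N, N = 32250.
Tier 4: Wₕ = 0.25835659; term = 0.25835659²·(1 − 0.05148824)·22510/429 = 3.3220029.
Tier 2: Wₕ = 0.39767442; term = 0.39767442²·(1 − 0.01489279)·19100/191 = 15.578972.
Tier 1: Wₕ = 0.34396899; term = 0.34396899²·(1 − 0.23393131)·198300/2595 = 6.9261462.
Sum = 25.827121.
SE = √(25.827121) = 5.08.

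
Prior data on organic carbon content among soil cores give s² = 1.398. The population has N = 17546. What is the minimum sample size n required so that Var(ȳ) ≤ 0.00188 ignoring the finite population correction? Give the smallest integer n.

744

Without fpc, n₀ = s²/D = 1.398/0.00188 = 743.6170.
Rounding up, n = 744.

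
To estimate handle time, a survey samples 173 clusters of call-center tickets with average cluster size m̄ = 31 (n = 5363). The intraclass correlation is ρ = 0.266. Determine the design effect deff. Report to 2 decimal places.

8.98

deff = 1 + (31 − 1)·0.266 = 1 + 7.98 = 8.98.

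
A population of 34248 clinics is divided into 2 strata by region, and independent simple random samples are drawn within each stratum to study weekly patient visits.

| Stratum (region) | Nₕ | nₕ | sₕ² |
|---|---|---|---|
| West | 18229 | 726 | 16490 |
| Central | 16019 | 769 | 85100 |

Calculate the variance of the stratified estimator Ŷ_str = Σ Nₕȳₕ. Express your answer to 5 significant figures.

3.4281 × 10^10

Var(Ŷ_str) = Σₕ Nₕ²(1 − fₕ)sₕ²/nₕ.
West: 18229²·(1 − 726/18229)·16490/726 = 7.2470185 × 10^9.
Central: 16019²·(1 − 769/16019)·85100/769 = 2.7033885 × 10^10.
Sum = 3.4280904 × 10^10.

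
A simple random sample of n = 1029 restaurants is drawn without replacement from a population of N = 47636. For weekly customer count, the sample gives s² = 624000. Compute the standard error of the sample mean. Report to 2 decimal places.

Under SRS without replacement, Var(ȳ) = (1 − f)·s²/n with f = n/N = 1029/47636 = 0.02160131.
Var(ȳ) = (1 − 0.02160131)·624000/1029 = 0.97839869·606.41399 = 593.31466.
SE(ȳ) = √(593.31466) = 24.36.

24.36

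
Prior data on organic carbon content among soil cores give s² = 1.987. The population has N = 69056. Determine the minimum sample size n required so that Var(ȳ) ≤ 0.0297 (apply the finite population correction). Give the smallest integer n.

67

Without fpc, n₀ = s²/D = 1.987/0.0297 = 66.9024.
With fpc, (1 − n/N)·s²/n ≤ D requires n ≥ n₀/(1 + n₀/N) = 66.9024/(1 + 66.9024/69056) = 66.8376.
Rounding up, n = 67.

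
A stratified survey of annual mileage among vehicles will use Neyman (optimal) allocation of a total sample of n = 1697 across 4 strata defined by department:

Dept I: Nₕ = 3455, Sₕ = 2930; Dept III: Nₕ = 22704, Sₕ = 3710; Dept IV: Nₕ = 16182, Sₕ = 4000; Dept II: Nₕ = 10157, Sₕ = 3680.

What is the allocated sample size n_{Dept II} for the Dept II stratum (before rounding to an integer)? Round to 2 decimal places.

Neyman allocation: nₕ = n·NₕSₕ / Σⱼ NⱼSⱼ.
Σ NⱼSⱼ = 3455·2930 + 22704·3710 + 16182·4000 + 10157·3680 = 1.9646075 × 10^8.
n_{Dept II} = 1697·10157·3680 / (1.9646075 × 10^8) = 322.86.

322.86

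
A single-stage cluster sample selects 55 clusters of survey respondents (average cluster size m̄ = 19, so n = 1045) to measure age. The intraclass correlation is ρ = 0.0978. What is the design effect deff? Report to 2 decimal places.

2.76

deff = 1 + (19 − 1)·0.0978 = 1 + 1.7604 = 2.7604.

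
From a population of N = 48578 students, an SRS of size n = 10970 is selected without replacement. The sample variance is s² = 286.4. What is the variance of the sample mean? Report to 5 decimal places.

0.02021

Under SRS without replacement, Var(ȳ) = (1 − f)·s²/n with f = n/N = 10970/48578 = 0.22582239.
Var(ȳ) = (1 − 0.22582239)·286.4/10970 = 0.77417761·0.026107566 = 0.020211893.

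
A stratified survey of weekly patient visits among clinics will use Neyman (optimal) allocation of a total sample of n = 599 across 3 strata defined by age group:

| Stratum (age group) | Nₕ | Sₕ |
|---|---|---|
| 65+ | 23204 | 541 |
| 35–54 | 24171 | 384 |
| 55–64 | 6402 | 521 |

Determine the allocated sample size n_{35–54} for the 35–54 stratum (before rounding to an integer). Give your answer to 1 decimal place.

Neyman allocation: nₕ = n·NₕSₕ / Σⱼ NⱼSⱼ.
Σ NⱼSⱼ = 23204·541 + 24171·384 + 6402·521 = 2.517047 × 10^7.
n_{35–54} = 599·24171·384 / (2.517047 × 10^7) = 220.9.

220.9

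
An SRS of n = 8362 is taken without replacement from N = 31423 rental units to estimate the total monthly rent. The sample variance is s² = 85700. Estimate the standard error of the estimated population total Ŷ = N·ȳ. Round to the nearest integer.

86178

Var(Ŷ) = N²·Var(ȳ) = N²·(1 − n/N)·s²/n.
f = 8362/31423 = 0.26611081; Var(ȳ) = 0.73388919·85700/8362 = 7.5214427.
Var(Ŷ) = 31423² · 7.5214427 = 7.4267096 × 10^9.
SE(Ŷ) = √(7.4267096 × 10^9) = 86178.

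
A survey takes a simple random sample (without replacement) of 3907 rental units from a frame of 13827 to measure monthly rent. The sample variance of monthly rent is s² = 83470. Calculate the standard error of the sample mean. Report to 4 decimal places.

3.9150

Under SRS without replacement, Var(ȳ) = (1 − f)·s²/n with f = n/N = 3907/13827 = 0.28256310.
Var(ȳ) = (1 − 0.28256310)·83470/3907 = 0.71743690·21.364218 = 15.327478.
SE(ȳ) = √(15.327478) = 3.9150.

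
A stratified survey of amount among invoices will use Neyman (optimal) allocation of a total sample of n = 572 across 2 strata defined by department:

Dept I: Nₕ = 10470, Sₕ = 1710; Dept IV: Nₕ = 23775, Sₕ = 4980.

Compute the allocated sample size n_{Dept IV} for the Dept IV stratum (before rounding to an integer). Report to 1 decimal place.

Neyman allocation: nₕ = n·NₕSₕ / Σⱼ NⱼSⱼ.
Σ NⱼSⱼ = 10470·1710 + 23775·4980 = 1.363032 × 10^8.
n_{Dept IV} = 572·23775·4980 / (1.363032 × 10^8) = 496.9.

496.9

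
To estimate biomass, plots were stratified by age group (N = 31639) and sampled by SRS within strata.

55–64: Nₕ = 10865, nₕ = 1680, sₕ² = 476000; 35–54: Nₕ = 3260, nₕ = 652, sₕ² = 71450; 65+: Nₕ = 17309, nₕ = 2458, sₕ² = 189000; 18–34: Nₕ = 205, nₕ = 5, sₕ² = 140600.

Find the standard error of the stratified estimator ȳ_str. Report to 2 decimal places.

Var(ȳ_str) = Σₕ Wₕ²(1 − fₕ)sₕ²/nₕ with Wₕ = Nₕ/N, N = 31639.
55–64: Wₕ = 0.34340529; term = 0.34340529²·(1 − 0.15462494)·476000/1680 = 28.246267.
35–54: Wₕ = 0.10303739; term = 0.10303739²·(1 − 0.20000000)·71450/652 = 0.93075275.
65+: Wₕ = 0.54707797; term = 0.54707797²·(1 − 0.14200705)·189000/2458 = 19.745226.
18–34: Wₕ = 0.00647935; term = 0.00647935²·(1 − 0.02439024)·140600/5 = 1.1517379.
Sum = 50.073984.
SE = √(50.073984) = 7.08.

7.08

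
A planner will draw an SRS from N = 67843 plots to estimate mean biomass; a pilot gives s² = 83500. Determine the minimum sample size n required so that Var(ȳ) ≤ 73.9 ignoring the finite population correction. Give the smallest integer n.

Without fpc, n₀ = s²/D = 83500/73.9 = 1129.9053.
Rounding up, n = 1130.

1130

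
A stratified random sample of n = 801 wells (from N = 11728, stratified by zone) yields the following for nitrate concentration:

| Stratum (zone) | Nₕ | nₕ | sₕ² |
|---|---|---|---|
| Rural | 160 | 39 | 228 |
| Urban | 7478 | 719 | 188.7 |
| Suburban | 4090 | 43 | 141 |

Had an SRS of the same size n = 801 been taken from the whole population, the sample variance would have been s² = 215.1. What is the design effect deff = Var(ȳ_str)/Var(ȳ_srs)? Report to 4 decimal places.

1.9659

Var(ȳ_str) = Σ Wₕ²(1−fₕ)sₕ²/nₕ with Wₕ = Nₕ/11728:
  Rural: (160/11728)²·(1−39/160)·228/39 = 8.2286327 × 10^-4
  Urban: (7478/11728)²·(1−719/7478)·188.7/719 = 0.096441288
  Suburban: (4090/11728)²·(1−43/4090)·141/43 = 0.39460198
  → Var(ȳ_str) = 0.49186613.
Var(ȳ_srs) = (1 − 801/11728)·215.1/801 = 0.2501986.
deff = 0.49186613 / 0.2501986 = 1.9659.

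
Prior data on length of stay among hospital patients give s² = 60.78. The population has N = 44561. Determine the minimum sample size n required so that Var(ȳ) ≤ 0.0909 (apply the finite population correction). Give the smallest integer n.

Without fpc, n₀ = s²/D = 60.78/0.0909 = 668.6469.
With fpc, (1 − n/N)·s²/n ≤ D requires n ≥ n₀/(1 + n₀/N) = 668.6469/(1 + 668.6469/44561) = 658.7620.
Rounding up, n = 659.

659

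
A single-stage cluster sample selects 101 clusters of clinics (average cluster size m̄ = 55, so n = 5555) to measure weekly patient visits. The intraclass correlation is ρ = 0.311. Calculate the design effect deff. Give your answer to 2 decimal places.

17.79

deff = 1 + (55 − 1)·0.311 = 1 + 16.794 = 17.794.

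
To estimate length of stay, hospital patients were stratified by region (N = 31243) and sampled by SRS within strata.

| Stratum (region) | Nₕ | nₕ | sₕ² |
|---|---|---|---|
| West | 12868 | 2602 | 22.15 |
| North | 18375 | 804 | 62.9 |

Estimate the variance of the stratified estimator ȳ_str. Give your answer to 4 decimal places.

Var(ȳ_str) = Σₕ Wₕ²(1 − fₕ)sₕ²/nₕ with Wₕ = Nₕ/N, N = 31243.
West: Wₕ = 0.41186826; term = 0.41186826²·(1 − 0.20220703)·22.15/2602 = 0.0011520552.
North: Wₕ = 0.58813174; term = 0.58813174²·(1 − 0.04375510)·62.9/804 = 0.025876943.
Sum = 0.027028998.

0.0270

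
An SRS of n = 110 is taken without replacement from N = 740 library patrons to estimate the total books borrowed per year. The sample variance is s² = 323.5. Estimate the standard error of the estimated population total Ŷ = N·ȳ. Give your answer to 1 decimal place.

Var(Ŷ) = N²·Var(ȳ) = N²·(1 − n/N)·s²/n.
f = 110/740 = 0.14864865; Var(ȳ) = 0.85135135·323.5/110 = 2.5037469.
Var(Ŷ) = 740² · 2.5037469 = 1.3710518 × 10^6.
SE(Ŷ) = √(1.3710518 × 10^6) = 1170.9.

1170.9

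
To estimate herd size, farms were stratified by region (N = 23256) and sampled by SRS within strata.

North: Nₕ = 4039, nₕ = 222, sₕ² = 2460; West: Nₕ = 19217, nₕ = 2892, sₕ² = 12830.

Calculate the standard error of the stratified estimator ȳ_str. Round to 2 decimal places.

1.70

Var(ȳ_str) = Σₕ Wₕ²(1 − fₕ)sₕ²/nₕ with Wₕ = Nₕ/N, N = 23256.
North: Wₕ = 0.17367561; term = 0.17367561²·(1 − 0.05496410)·2460/222 = 0.3158698.
West: Wₕ = 0.82632439; term = 0.82632439²·(1 − 0.15049175)·12830/2892 = 2.5733396.
Sum = 2.8892094.
SE = √(2.8892094) = 1.70.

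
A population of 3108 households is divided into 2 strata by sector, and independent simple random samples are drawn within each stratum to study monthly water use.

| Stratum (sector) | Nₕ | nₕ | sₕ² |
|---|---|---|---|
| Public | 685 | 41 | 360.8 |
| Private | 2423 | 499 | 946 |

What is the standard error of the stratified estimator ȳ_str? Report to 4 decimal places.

1.1475

Var(ȳ_str) = Σₕ Wₕ²(1 − fₕ)sₕ²/nₕ with Wₕ = Nₕ/N, N = 3108.
Public: Wₕ = 0.22039897; term = 0.22039897²·(1 − 0.05985401)·360.8/41 = 0.40188065.
Private: Wₕ = 0.77960103; term = 0.77960103²·(1 − 0.20594305)·946/499 = 0.91492828.
Sum = 1.3168089.
SE = √(1.3168089) = 1.1475.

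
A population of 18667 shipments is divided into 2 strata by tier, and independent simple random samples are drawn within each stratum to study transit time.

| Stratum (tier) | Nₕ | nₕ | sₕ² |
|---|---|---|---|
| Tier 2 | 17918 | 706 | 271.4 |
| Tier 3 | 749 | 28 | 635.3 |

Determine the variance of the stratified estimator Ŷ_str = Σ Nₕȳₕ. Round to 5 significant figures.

Var(Ŷ_str) = Σₕ Nₕ²(1 − fₕ)sₕ²/nₕ.
Tier 2: 17918²·(1 − 706/17918)·271.4/706 = 1.1855668 × 10^8.
Tier 3: 749²·(1 − 28/749)·635.3/28 = 1.2252872 × 10^7.
Sum = 1.3080955 × 10^8.

1.3081 × 10^8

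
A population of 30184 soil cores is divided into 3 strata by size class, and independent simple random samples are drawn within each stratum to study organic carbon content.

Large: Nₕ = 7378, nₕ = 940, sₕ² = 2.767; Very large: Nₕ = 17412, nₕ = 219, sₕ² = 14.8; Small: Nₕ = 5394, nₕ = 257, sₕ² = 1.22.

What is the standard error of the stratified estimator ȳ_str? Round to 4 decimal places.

0.1500

Var(ȳ_str) = Σₕ Wₕ²(1 − fₕ)sₕ²/nₕ with Wₕ = Nₕ/N, N = 30184.
Large: Wₕ = 0.24443414; term = 0.24443414²·(1 − 0.12740580)·2.767/940 = 1.5346783 × 10^-4.
Very large: Wₕ = 0.57686191; term = 0.57686191²·(1 − 0.01257753)·14.8/219 = 0.022205693.
Small: Wₕ = 0.17870395; term = 0.17870395²·(1 − 0.04764553)·1.22/257 = 1.4437554 × 10^-4.
Sum = 0.022503536.
SE = √(0.022503536) = 0.1500.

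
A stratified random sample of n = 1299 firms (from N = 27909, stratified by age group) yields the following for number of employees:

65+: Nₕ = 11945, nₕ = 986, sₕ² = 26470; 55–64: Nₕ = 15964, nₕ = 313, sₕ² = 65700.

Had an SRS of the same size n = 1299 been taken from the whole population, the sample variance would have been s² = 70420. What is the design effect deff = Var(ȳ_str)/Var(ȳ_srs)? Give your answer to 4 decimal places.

1.3899

Var(ȳ_str) = Σ Wₕ²(1−fₕ)sₕ²/nₕ with Wₕ = Nₕ/27909:
  65+: (11945/27909)²·(1−986/11945)·26470/986 = 4.5117555
  55–64: (15964/27909)²·(1−313/15964)·65700/313 = 67.33119
  → Var(ȳ_str) = 71.842946.
Var(ȳ_srs) = (1 − 1299/27909)·70420/1299 = 51.687731.
deff = 71.842946 / 51.687731 = 1.3899.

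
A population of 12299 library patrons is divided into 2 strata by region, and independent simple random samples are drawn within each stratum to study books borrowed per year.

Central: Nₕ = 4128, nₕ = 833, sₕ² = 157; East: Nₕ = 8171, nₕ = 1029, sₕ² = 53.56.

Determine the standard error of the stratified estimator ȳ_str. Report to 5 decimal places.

Var(ȳ_str) = Σₕ Wₕ²(1 − fₕ)sₕ²/nₕ with Wₕ = Nₕ/N, N = 12299.
Central: Wₕ = 0.33563704; term = 0.33563704²·(1 − 0.20179264)·157/833 = 0.016947676.
East: Wₕ = 0.66436296; term = 0.66436296²·(1 − 0.12593318)·53.56/1029 = 0.020080783.
Sum = 0.037028459.
SE = √(0.037028459) = 0.19243.

0.19243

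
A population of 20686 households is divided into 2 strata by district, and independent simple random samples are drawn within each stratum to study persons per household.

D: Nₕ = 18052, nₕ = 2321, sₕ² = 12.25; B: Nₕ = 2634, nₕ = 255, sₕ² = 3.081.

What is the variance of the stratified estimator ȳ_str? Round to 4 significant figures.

Var(ȳ_str) = Σₕ Wₕ²(1 − fₕ)sₕ²/nₕ with Wₕ = Nₕ/N, N = 20686.
D: Wₕ = 0.87266750; term = 0.87266750²·(1 − 0.12857301)·12.25/2321 = 0.0035025921.
B: Wₕ = 0.12733250; term = 0.12733250²·(1 − 0.09681093)·3.081/255 = 1.7693294 × 10^-4.
Sum = 0.003679525.

0.003680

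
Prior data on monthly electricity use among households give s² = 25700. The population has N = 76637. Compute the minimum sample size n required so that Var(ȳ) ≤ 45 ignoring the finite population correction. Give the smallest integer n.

Without fpc, n₀ = s²/D = 25700/45 = 571.1111.
Rounding up, n = 572.

572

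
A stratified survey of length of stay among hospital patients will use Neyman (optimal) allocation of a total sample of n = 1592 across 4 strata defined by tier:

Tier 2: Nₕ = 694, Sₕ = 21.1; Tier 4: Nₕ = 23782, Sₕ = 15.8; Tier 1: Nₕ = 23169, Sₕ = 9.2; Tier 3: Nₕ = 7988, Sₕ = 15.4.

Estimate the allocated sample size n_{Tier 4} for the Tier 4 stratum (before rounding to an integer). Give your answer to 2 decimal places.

Neyman allocation: nₕ = n·NₕSₕ / Σⱼ NⱼSⱼ.
Σ NⱼSⱼ = 694·21.1 + 23782·15.8 + 23169·9.2 + 7988·15.4 = 726569.
n_{Tier 4} = 1592·23782·15.8 / 726569 = 823.33.

823.33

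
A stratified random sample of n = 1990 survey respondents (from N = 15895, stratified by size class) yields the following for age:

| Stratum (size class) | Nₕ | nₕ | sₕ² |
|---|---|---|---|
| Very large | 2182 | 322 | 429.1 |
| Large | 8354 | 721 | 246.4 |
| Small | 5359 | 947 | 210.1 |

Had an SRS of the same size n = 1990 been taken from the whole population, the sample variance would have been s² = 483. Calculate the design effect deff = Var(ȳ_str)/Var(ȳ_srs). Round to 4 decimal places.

Var(ȳ_str) = Σ Wₕ²(1−fₕ)sₕ²/nₕ with Wₕ = Nₕ/15895:
  Very large: (2182/15895)²·(1−322/2182)·429.1/322 = 0.021406678
  Large: (8354/15895)²·(1−721/8354)·246.4/721 = 0.08625298
  Small: (5359/15895)²·(1−947/5359)·210.1/947 = 0.020762243
  → Var(ȳ_str) = 0.1284219.
Var(ȳ_srs) = (1 − 1990/15895)·483/1990 = 0.21232665.
deff = 0.1284219 / 0.21232665 = 0.6048.

0.6048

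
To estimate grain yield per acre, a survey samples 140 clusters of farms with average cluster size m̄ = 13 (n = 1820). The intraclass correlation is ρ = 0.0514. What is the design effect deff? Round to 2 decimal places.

1.62

deff = 1 + (13 − 1)·0.0514 = 1 + 0.6168 = 1.6168.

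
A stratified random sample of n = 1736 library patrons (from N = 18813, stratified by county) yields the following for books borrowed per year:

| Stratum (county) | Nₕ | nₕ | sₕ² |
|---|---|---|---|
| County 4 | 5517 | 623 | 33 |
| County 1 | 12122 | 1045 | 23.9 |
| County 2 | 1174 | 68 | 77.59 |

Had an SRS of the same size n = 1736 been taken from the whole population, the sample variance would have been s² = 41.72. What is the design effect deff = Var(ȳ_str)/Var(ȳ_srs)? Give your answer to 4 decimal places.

Var(ȳ_str) = Σ Wₕ²(1−fₕ)sₕ²/nₕ with Wₕ = Nₕ/18813:
  County 4: (5517/18813)²·(1−623/5517)·33/623 = 0.0040408872
  County 1: (12122/18813)²·(1−1045/12122)·23.9/1045 = 0.0086768469
  County 2: (1174/18813)²·(1−68/1174)·77.59/68 = 0.0041860456
  → Var(ȳ_str) = 0.01690378.
Var(ȳ_srs) = (1 − 1736/18813)·41.72/1736 = 0.021814643.
deff = 0.01690378 / 0.021814643 = 0.7749.

0.7749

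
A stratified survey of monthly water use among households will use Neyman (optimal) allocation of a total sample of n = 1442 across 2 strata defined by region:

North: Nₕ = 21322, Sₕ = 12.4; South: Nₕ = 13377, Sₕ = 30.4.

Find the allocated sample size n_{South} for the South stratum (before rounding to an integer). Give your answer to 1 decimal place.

Neyman allocation: nₕ = n·NₕSₕ / Σⱼ NⱼSⱼ.
Σ NⱼSⱼ = 21322·12.4 + 13377·30.4 = 671053.6.
n_{South} = 1442·13377·30.4 / 671053.6 = 873.9.

873.9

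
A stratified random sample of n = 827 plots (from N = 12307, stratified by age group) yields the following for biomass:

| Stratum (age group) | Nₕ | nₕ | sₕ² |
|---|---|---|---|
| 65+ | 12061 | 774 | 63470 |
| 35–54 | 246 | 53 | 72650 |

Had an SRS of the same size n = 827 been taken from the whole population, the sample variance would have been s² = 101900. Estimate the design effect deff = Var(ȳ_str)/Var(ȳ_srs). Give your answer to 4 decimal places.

Var(ȳ_str) = Σ Wₕ²(1−fₕ)sₕ²/nₕ with Wₕ = Nₕ/12307:
  65+: (12061/12307)²·(1−774/12061)·63470/774 = 73.702968
  35–54: (246/12307)²·(1−53/246)·72650/53 = 0.4296826
  → Var(ȳ_str) = 74.132651.
Var(ȳ_srs) = (1 − 827/12307)·101900/827 = 114.9366.
deff = 74.132651 / 114.9366 = 0.6450.

0.6450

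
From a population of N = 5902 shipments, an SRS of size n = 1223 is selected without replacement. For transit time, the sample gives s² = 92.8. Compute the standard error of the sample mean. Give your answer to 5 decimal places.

Under SRS without replacement, Var(ȳ) = (1 − f)·s²/n with f = n/N = 1223/5902 = 0.20721789.
Var(ȳ) = (1 − 0.20721789)·92.8/1223 = 0.79278211·0.075878986 = 0.060155503.
SE(ȳ) = √(0.060155503) = 0.24527.

0.24527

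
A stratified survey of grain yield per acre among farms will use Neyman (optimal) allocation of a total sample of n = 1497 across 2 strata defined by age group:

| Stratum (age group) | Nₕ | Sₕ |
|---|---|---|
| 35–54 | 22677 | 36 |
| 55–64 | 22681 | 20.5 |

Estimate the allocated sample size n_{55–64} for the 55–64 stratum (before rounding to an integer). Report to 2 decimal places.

543.22

Neyman allocation: nₕ = n·NₕSₕ / Σⱼ NⱼSⱼ.
Σ NⱼSⱼ = 22677·36 + 22681·20.5 = 1.2813325 × 10^6.
n_{55–64} = 1497·22681·20.5 / (1.2813325 × 10^6) = 543.22.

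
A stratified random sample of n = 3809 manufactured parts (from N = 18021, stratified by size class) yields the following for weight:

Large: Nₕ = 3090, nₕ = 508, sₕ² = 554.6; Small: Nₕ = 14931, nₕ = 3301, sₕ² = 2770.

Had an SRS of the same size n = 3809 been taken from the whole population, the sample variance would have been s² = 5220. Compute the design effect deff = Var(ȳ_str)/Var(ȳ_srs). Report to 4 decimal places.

Var(ȳ_str) = Σ Wₕ²(1−fₕ)sₕ²/nₕ with Wₕ = Nₕ/18021:
  Large: (3090/18021)²·(1−508/3090)·554.6/508 = 0.026820885
  Small: (14931/18021)²·(1−3301/14931)·2770/3301 = 0.44868865
  → Var(ȳ_str) = 0.47550954.
Var(ȳ_srs) = (1 − 3809/18021)·5220/3809 = 1.0807764.
deff = 0.47550954 / 1.0807764 = 0.4400.

0.4400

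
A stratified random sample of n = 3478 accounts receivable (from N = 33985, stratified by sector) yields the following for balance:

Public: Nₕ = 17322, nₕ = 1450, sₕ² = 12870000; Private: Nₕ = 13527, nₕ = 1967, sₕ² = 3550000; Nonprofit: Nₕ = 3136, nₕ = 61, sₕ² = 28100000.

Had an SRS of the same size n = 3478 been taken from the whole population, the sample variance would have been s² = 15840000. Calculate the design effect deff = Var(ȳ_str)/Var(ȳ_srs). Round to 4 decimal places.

1.5173

Var(ȳ_str) = Σ Wₕ²(1−fₕ)sₕ²/nₕ with Wₕ = Nₕ/33985:
  Public: (17322/33985)²·(1−1450/17322)·12870000/1450 = 2112.8355
  Private: (13527/33985)²·(1−1967/13527)·3550000/1967 = 244.34799
  Nonprofit: (3136/33985)²·(1−61/3136)·28100000/61 = 3846.1225
  → Var(ȳ_str) = 6203.306.
Var(ȳ_srs) = (1 − 3478/33985)·15840000/3478 = 4088.2536.
deff = 6203.306 / 4088.2536 = 1.5173.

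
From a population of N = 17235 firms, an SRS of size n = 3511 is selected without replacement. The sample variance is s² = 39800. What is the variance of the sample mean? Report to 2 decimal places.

9.03

Under SRS without replacement, Var(ȳ) = (1 − f)·s²/n with f = n/N = 3511/17235 = 0.20371337.
Var(ȳ) = (1 − 0.20371337)·39800/3511 = 0.79628663·11.335802 = 9.0265473.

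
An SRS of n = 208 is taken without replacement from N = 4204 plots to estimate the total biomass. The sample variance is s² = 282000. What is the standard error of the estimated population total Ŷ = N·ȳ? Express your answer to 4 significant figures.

150900

Var(Ŷ) = N²·Var(ȳ) = N²·(1 − n/N)·s²/n.
f = 208/4204 = 0.04947669; Var(ȳ) = 0.95052331·282000/208 = 1288.6903.
Var(Ŷ) = 4204² · 1288.6903 = 2.2775818 × 10^10.
SE(Ŷ) = √(2.2775818 × 10^10) = 150900.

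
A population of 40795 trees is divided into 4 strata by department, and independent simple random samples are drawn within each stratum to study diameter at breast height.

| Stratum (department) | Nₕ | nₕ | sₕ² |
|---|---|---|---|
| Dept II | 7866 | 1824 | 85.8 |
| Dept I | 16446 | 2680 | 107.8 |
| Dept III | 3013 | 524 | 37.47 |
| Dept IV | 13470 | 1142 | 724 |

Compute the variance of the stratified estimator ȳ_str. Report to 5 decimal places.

0.07040

Var(ȳ_str) = Σₕ Wₕ²(1 − fₕ)sₕ²/nₕ with Wₕ = Nₕ/N, N = 40795.
Dept II: Wₕ = 0.19281775; term = 0.19281775²·(1 − 0.23188406)·85.8/1824 = 0.0013433316.
Dept I: Wₕ = 0.40313764; term = 0.40313764²·(1 − 0.16295756)·107.8/2680 = 0.0054718999.
Dept III: Wₕ = 0.07385709; term = 0.07385709²·(1 − 0.17391304)·37.47/524 = 3.2222747 × 10^-4.
Dept IV: Wₕ = 0.33018752; term = 0.33018752²·(1 − 0.08478099)·724/1142 = 0.063258488.
Sum = 0.070395947.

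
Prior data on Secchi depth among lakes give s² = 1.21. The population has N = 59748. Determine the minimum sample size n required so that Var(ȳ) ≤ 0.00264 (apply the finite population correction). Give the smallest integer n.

Without fpc, n₀ = s²/D = 1.21/0.00264 = 458.3333.
With fpc, (1 − n/N)·s²/n ≤ D requires n ≥ n₀/(1 + n₀/N) = 458.3333/(1 + 458.3333/59748) = 454.8441.
Rounding up, n = 455.

455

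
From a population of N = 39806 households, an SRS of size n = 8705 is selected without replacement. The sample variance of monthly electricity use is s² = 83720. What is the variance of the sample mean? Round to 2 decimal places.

Under SRS without replacement, Var(ȳ) = (1 − f)·s²/n with f = n/N = 8705/39806 = 0.21868563.
Var(ȳ) = (1 − 0.21868563)·83720/8705 = 0.78131437·9.6174612 = 7.5142607.

7.51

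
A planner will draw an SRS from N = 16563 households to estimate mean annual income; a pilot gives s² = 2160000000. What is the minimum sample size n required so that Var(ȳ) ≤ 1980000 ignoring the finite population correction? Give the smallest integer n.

Without fpc, n₀ = s²/D = 2160000000/1980000 = 1090.9091.
Rounding up, n = 1091.

1091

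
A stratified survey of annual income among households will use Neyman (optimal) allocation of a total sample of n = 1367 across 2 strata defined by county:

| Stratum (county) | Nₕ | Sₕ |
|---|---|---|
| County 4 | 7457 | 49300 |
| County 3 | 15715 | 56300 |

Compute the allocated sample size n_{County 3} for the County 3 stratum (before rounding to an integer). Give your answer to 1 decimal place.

965.7

Neyman allocation: nₕ = n·NₕSₕ / Σⱼ NⱼSⱼ.
Σ NⱼSⱼ = 7457·49300 + 15715·56300 = 1.2523846 × 10^9.
n_{County 3} = 1367·15715·56300 / (1.2523846 × 10^9) = 965.7.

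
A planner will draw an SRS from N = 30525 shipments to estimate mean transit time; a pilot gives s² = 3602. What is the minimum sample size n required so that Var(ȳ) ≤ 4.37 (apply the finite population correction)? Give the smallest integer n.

Without fpc, n₀ = s²/D = 3602/4.37 = 824.2563.
With fpc, (1 − n/N)·s²/n ≤ D requires n ≥ n₀/(1 + n₀/N) = 824.2563/(1 + 824.2563/30525) = 802.5844.
Rounding up, n = 803.

803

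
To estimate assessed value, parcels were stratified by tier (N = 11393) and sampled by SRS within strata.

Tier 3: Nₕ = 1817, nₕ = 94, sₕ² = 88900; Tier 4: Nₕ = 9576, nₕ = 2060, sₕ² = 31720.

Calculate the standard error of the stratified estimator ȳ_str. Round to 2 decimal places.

5.60

Var(ȳ_str) = Σₕ Wₕ²(1 − fₕ)sₕ²/nₕ with Wₕ = Nₕ/N, N = 11393.
Tier 3: Wₕ = 0.15948389; term = 0.15948389²·(1 − 0.05173363)·88900/94 = 22.810663.
Tier 4: Wₕ = 0.84051611; term = 0.84051611²·(1 − 0.21512114)·31720/2060 = 8.5380889.
Sum = 31.348752.
SE = √(31.348752) = 5.60.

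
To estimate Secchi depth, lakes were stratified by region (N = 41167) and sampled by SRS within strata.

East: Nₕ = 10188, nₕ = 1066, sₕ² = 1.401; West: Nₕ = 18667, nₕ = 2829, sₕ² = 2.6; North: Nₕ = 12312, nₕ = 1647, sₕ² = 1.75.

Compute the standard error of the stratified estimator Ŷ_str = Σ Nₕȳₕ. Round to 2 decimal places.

730.33

Var(Ŷ_str) = Σₕ Nₕ²(1 − fₕ)sₕ²/nₕ.
East: 10188²·(1 − 1066/10188)·1.401/1066 = 122140.57.
West: 18667²·(1 − 2829/18667)·2.6/2829 = 271716.03.
North: 12312²·(1 − 1647/12312)·1.75/1647 = 139519.18.
Sum = 533375.78.
SE = √(533375.78) = 730.33.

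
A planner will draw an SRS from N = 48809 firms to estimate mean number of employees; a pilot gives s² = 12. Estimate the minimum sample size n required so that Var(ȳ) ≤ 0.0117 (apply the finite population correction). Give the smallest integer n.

Without fpc, n₀ = s²/D = 12/0.0117 = 1025.6410.
With fpc, (1 − n/N)·s²/n ≤ D requires n ≥ n₀/(1 + n₀/N) = 1025.6410/(1 + 1025.6410/48809) = 1004.5324.
Rounding up, n = 1005.

1005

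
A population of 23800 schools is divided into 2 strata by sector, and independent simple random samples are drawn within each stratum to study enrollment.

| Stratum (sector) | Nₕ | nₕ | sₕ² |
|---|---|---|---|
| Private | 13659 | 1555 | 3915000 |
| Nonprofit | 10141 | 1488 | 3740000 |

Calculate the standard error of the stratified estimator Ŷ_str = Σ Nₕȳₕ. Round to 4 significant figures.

Var(Ŷ_str) = Σₕ Nₕ²(1 − fₕ)sₕ²/nₕ.
Private: 13659²·(1 − 1555/13659)·3915000/1555 = 4.1624516 × 10^11.
Nonprofit: 10141²·(1 − 1488/10141)·3740000/1488 = 2.2055462 × 10^11.
Sum = 6.3679978 × 10^11.
SE = √(6.3679978 × 10^11) = 798000.

798000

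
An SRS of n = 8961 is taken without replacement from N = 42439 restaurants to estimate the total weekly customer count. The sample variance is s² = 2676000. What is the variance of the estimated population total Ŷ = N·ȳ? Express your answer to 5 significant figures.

4.2428 × 10^11

Var(Ŷ) = N²·Var(ȳ) = N²·(1 − n/N)·s²/n.
f = 8961/42439 = 0.21115012; Var(ȳ) = 0.78884988·2676000/8961 = 235.57218.
Var(Ŷ) = 42439² · 235.57218 = 4.2428168 × 10^11.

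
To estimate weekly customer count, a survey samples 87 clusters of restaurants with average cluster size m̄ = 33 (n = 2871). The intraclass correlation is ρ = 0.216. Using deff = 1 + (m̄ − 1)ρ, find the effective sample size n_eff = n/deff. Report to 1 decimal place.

deff = 1 + (33 − 1)·0.216 = 1 + 6.912 = 7.912.
n_eff = 2871 / 7.912 = 362.9.

362.9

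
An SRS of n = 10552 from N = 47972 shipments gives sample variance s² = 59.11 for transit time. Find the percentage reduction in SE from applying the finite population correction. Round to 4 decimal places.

11.6802

f = n/N = 10552/47972 = 0.21996164.
SE_no-fpc = √(s²/n) = 0.074845051; SE_fpc = √((1−f)s²/n) = 0.066102984.
Ratio = √(1−f) = 0.88319780. Reduction = 100·(1 − 0.88319780) = 11.6802%.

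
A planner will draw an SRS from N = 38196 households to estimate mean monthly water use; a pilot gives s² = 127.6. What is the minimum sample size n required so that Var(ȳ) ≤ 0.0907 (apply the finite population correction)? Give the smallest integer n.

Without fpc, n₀ = s²/D = 127.6/0.0907 = 1406.8357.
With fpc, (1 − n/N)·s²/n ≤ D requires n ≥ n₀/(1 + n₀/N) = 1406.8357/(1 + 1406.8357/38196) = 1356.8598.
Rounding up, n = 1357.

1357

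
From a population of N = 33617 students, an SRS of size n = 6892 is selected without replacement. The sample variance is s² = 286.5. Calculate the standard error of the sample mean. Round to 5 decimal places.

0.18179

Under SRS without replacement, Var(ȳ) = (1 − f)·s²/n with f = n/N = 6892/33617 = 0.20501532.
Var(ȳ) = (1 − 0.20501532)·286.5/6892 = 0.79498468·0.041569936 = 0.033047462.
SE(ȳ) = √(0.033047462) = 0.18179.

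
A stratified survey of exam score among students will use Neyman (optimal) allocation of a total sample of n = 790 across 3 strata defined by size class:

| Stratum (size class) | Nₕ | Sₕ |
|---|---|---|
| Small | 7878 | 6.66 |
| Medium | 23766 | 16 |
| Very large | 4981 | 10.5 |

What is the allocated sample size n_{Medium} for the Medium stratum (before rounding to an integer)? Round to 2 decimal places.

Neyman allocation: nₕ = n·NₕSₕ / Σⱼ NⱼSⱼ.
Σ NⱼSⱼ = 7878·6.66 + 23766·16 + 4981·10.5 = 485023.98.
n_{Medium} = 790·23766·16 / 485023.98 = 619.36.

619.36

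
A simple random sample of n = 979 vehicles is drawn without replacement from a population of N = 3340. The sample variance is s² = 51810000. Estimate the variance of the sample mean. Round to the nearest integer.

Under SRS without replacement, Var(ȳ) = (1 − f)·s²/n with f = n/N = 979/3340 = 0.29311377.
Var(ȳ) = (1 − 0.29311377)·51810000/979 = 0.70688623·52921.348 = 37409.372.

37409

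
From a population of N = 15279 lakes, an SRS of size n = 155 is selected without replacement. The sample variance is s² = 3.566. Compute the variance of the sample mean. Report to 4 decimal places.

0.0228

Under SRS without replacement, Var(ȳ) = (1 − f)·s²/n with f = n/N = 155/15279 = 0.01014464.
Var(ȳ) = (1 − 0.01014464)·3.566/155 = 0.98985536·0.023006452 = 0.022773059.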